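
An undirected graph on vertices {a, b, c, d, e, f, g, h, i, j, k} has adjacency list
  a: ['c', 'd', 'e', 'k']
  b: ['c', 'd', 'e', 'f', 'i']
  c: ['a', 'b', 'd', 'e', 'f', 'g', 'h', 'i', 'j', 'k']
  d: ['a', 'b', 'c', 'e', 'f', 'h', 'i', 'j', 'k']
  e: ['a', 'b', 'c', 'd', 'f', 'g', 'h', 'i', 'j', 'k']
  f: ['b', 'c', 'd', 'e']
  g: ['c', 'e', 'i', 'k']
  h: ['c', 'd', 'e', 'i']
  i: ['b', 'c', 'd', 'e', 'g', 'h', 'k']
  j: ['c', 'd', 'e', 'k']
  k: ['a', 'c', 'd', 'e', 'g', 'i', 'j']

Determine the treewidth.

4

A width-4 tree decomposition is:
Bags: B1 = {c, d, e, j, k}  B2 = {a, c, d, e, k}  B3 = {c, d, e, i, k}  B4 = {b, c, d, e, i}  B5 = {b, c, d, e, f}  B6 = {c, d, e, h, i}  B7 = {c, e, g, i, k}
Tree: B1–B2, B2–B3, B3–B4, B4–B5, B4–B6, B3–B7
Every bag has size at most 5, so the width is 5 − 1 = 4 and tw(G) ≤ 4. Conversely, {c, d, e, h, i} is a clique of size 5, and the vertices of any clique must share a bag in every tree decomposition; so some bag has ≥ 5 vertices and tw(G) ≥ 4. Therefore the treewidth is 4.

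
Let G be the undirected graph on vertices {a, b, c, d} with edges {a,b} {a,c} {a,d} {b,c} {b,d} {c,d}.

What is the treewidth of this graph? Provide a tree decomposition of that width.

Treewidth 3.
One such decomposition:
Bags: B1 = {a, b, c, d}
Tree: (single bag)

With just one bag of size 4, the width is 4 − 1 = 3, so tw(G) ≤ 3. Conversely, {a, b, c, d} is a clique of size 4, and the vertices of any clique must share a bag in every tree decomposition; so some bag has ≥ 4 vertices and tw(G) ≥ 3. Therefore the treewidth is 3.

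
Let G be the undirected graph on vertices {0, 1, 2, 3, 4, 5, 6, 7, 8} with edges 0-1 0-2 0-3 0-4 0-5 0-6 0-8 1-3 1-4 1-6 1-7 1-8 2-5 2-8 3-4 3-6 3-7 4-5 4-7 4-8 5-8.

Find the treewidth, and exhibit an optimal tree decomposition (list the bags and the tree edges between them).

Every bag has size at most 4, so the width is 4 − 1 = 3 and tw(G) ≤ 3. Conversely, {0, 1, 4, 8} is a clique of size 4, and the vertices of any clique must share a bag in every tree decomposition; so some bag has ≥ 4 vertices and tw(G) ≥ 3. The upper and lower bounds meet at 3, so that is the treewidth.

Treewidth 3.
One optimal decomposition is:
Bags: B1 = {0, 4, 5, 8}  B2 = {0, 2, 5, 8}  B3 = {0, 1, 4, 8}  B4 = {0, 1, 3, 4}  B5 = {1, 3, 4, 7}  B6 = {0, 1, 3, 6}
Tree: B1–B2, B1–B3, B3–B4, B4–B5, B4–B6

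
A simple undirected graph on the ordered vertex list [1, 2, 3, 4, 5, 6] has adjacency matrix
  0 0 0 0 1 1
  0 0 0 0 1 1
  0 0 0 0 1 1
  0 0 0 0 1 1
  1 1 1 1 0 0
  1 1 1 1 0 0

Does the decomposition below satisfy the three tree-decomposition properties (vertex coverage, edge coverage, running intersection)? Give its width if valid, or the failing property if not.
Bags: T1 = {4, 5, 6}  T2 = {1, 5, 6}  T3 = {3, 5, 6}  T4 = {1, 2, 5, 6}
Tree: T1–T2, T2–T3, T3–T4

No — bags containing vertex 1 are not connected in the tree.

A tree decomposition must satisfy three properties: every vertex lies in some bag; for every edge, both endpoints lie together in some bag; and for every vertex, the bags containing it form a connected subtree. Here bags containing vertex 1 are not connected in the tree, so the decomposition is invalid.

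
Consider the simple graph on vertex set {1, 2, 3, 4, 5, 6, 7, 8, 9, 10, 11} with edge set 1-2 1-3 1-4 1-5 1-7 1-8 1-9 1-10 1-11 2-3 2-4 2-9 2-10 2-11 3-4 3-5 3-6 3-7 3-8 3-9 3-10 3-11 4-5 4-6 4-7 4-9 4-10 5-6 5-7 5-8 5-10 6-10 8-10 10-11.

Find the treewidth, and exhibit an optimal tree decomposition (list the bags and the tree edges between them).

Every bag has size at most 5, so the width is 5 − 1 = 4 and tw(G) ≤ 4. On the other hand G contains the 5-clique {1, 3, 5, 8, 10}. A clique must lie in a single bag of any decomposition, so no decomposition can have width below 4. Therefore the treewidth is 4.

Treewidth 4.
One such decomposition:
Bags: B1 = {1, 3, 4, 5, 10}  B2 = {1, 3, 4, 5, 7}  B3 = {3, 4, 5, 6, 10}  B4 = {1, 2, 3, 4, 10}  B5 = {1, 2, 3, 4, 9}  B6 = {1, 3, 5, 8, 10}  B7 = {1, 2, 3, 10, 11}
Tree: B1–B2, B1–B3, B1–B4, B4–B5, B1–B6, B4–B7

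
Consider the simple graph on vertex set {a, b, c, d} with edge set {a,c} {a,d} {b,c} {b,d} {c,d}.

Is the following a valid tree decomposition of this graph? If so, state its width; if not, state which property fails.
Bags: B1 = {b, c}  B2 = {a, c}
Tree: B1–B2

A tree decomposition must satisfy three properties: every vertex lies in some bag; for every edge, both endpoints lie together in some bag; and for every vertex, the bags containing it form a connected subtree. Here vertex d appears in no bag, so the decomposition is invalid.

No — vertex d appears in no bag.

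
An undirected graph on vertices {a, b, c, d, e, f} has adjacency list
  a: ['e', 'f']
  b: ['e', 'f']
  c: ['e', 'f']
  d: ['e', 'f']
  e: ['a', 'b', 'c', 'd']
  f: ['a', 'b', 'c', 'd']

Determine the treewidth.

A width-2 tree decomposition is:
Bags: B1 = {b, e, f}  B2 = {a, e, f}  B3 = {d, e, f}  B4 = {c, e, f}
Tree: B1–B2, B2–B3, B3–B4
Every bag has size at most 3, so the width is 3 − 1 = 2 and tw(G) ≤ 2. Since e–b–f–a–e is a cycle in G, G is not acyclic. Forests are exactly the graphs of treewidth ≤ 1, so tw(G) ≥ 2. The upper and lower bounds meet at 2, so that is the treewidth.

2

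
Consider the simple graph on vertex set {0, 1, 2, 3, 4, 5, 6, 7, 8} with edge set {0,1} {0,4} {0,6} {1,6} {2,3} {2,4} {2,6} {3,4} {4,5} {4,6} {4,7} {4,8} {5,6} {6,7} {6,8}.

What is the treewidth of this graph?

A width-2 tree decomposition is:
Bags: B1 = {4, 6, 8}  B2 = {2, 4, 6}  B3 = {2, 3, 4}  B4 = {4, 6, 7}  B5 = {0, 4, 6}  B6 = {0, 1, 6}  B7 = {4, 5, 6}
Tree: B1–B2, B2–B3, B1–B4, B4–B5, B5–B6, B2–B7
Each bag holds 3 vertices, so the decomposition has width 2, which upper-bounds the treewidth. On the other hand G contains the 3-clique {0, 1, 6}. A clique must lie in a single bag of any decomposition, so no decomposition can have width below 2. Combining the bounds, tw(G) = 2.

2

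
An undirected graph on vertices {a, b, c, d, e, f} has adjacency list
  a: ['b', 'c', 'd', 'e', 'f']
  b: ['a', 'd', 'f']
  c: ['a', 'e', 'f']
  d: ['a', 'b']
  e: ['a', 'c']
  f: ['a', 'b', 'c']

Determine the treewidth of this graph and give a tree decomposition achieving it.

Treewidth 2.
Bags: B1 = {a, b, f}  B2 = {a, b, d}  B3 = {a, c, f}  B4 = {a, c, e}
Tree: B1–B2, B1–B3, B3–B4

Every bag has size at most 3, so the width is 3 − 1 = 2 and tw(G) ≤ 2. On the other hand G contains the 3-clique {a, b, d}. A clique must lie in a single bag of any decomposition, so no decomposition can have width below 2. The upper and lower bounds meet at 2, so that is the treewidth.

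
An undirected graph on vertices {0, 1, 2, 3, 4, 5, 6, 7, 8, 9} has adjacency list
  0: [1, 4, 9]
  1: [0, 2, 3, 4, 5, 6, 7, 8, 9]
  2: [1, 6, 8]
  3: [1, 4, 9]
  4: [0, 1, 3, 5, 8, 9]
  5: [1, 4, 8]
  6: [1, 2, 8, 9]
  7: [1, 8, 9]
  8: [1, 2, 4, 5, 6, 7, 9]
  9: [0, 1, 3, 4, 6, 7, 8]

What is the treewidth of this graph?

3

A width-3 tree decomposition is:
Bags: B1 = {1, 4, 5, 8}  B2 = {1, 4, 8, 9}  B3 = {1, 7, 8, 9}  B4 = {1, 6, 8, 9}  B5 = {1, 3, 4, 9}  B6 = {1, 2, 6, 8}  B7 = {0, 1, 4, 9}
Tree: B1–B2, B2–B3, B2–B4, B2–B5, B4–B6, B2–B7
The largest bag has 4 vertices, giving width 3; this decomposition certifies tw(G) ≤ 3. On the other hand G contains the 4-clique {0, 1, 4, 9}. A clique must lie in a single bag of any decomposition, so no decomposition can have width below 3. Therefore the treewidth is 3.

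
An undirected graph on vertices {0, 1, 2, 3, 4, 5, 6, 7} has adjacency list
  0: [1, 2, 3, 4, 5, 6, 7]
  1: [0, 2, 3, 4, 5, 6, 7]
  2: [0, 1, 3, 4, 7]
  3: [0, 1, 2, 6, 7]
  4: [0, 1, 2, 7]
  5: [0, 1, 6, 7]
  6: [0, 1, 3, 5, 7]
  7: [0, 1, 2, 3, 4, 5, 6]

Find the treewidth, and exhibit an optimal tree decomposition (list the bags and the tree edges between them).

Every bag has size at most 5, so the width is 5 − 1 = 4 and tw(G) ≤ 4. On the other hand G contains the 5-clique {0, 1, 2, 3, 7}. A clique must lie in a single bag of any decomposition, so no decomposition can have width below 4. Combining the bounds, tw(G) = 4.

Treewidth 4.
Bags: B1 = {0, 1, 3, 6, 7}  B2 = {0, 1, 2, 3, 7}  B3 = {0, 1, 2, 4, 7}  B4 = {0, 1, 5, 6, 7}
Tree: B1–B2, B2–B3, B1–B4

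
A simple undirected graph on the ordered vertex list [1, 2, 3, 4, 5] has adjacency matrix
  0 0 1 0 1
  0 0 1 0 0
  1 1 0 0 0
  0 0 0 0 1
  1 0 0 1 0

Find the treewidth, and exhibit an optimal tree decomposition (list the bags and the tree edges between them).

The largest bag has 2 vertices, giving width 1; this decomposition certifies tw(G) ≤ 1. G has an edge, so its treewidth is at least 1. Therefore the treewidth is 1.

Treewidth 1.
One such decomposition:
Bags: B1 = {4, 5}  B2 = {1, 5}  B3 = {1, 3}  B4 = {2, 3}
Tree: B1–B2, B2–B3, B3–B4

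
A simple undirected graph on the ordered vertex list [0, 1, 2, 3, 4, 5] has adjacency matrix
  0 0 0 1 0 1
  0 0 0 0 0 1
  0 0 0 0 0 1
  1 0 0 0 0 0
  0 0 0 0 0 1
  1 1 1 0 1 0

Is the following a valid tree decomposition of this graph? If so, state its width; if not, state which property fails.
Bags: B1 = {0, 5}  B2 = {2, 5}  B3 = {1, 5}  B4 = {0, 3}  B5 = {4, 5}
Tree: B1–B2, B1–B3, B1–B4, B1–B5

Yes; width 1.

Checking the three conditions: (i) the bags cover all of {0, 1, 2, 3, 4, 5}; (ii) for each edge, some bag contains both endpoints; (iii) the bags containing any fixed vertex form a subtree. All hold, so the decomposition is valid with width 2 − 1 = 1.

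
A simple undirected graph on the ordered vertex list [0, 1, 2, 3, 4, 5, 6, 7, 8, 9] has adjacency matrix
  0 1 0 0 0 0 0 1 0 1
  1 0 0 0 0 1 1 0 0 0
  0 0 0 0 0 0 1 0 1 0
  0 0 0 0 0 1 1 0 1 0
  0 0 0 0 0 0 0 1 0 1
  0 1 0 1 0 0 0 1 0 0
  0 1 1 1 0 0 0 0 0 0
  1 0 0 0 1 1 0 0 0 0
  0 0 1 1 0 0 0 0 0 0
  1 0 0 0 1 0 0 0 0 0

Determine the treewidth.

A width-2 tree decomposition is:
Bags: B1 = {2, 3, 8}  B2 = {2, 3, 6}  B3 = {3, 5, 6}  B4 = {1, 5, 6}  B5 = {1, 5, 7}  B6 = {0, 1, 7}  B7 = {0, 4, 7}  B8 = {0, 4, 9}
Tree: B1–B2, B2–B3, B3–B4, B4–B5, B5–B6, B6–B7, B7–B8
Each bag holds 3 vertices, so the decomposition has width 2, which upper-bounds the treewidth. Since 8–2–6–3–8 is a cycle in G, G is not acyclic. Forests are exactly the graphs of treewidth ≤ 1, so tw(G) ≥ 2. Hence tw(G) = 2 exactly.

2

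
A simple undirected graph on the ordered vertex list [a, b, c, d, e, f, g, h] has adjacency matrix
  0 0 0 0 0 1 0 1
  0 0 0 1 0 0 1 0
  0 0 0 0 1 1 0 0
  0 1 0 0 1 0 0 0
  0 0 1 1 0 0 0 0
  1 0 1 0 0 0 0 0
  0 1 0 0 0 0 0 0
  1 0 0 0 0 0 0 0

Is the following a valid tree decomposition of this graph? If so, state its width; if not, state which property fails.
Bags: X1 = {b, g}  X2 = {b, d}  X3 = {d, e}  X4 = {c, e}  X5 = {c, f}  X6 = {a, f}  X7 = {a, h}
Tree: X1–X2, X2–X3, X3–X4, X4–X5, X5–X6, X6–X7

Yes; width 1.

Checking the three conditions: (i) the bags cover all of {a, b, c, d, e, f, g, h}; (ii) for each edge, some bag contains both endpoints; (iii) the bags containing any fixed vertex form a subtree. All hold, so the decomposition is valid with width 2 − 1 = 1.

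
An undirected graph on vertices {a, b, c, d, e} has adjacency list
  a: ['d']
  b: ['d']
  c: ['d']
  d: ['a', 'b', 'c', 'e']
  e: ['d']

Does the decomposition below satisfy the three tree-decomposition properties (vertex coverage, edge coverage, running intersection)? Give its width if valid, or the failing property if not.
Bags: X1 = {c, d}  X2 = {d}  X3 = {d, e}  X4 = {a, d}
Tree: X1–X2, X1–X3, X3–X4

No — vertex b appears in no bag.

A tree decomposition must satisfy three properties: every vertex lies in some bag; for every edge, both endpoints lie together in some bag; and for every vertex, the bags containing it form a connected subtree. Here vertex b appears in no bag, so the decomposition is invalid.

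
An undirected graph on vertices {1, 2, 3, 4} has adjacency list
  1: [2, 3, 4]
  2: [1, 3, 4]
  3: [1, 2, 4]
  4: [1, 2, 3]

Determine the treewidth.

3

A width-3 tree decomposition is:
Bags: B1 = {1, 2, 3, 4}
Tree: (single bag)
With just one bag of size 4, the width is 4 − 1 = 3, so tw(G) ≤ 3. Conversely, {1, 2, 3, 4} is a clique of size 4, and the vertices of any clique must share a bag in every tree decomposition; so some bag has ≥ 4 vertices and tw(G) ≥ 3. Therefore the treewidth is 3.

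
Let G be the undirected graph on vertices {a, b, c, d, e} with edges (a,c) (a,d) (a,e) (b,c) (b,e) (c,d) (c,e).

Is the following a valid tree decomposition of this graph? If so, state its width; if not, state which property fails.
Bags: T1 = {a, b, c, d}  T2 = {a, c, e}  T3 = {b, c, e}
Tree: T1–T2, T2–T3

A tree decomposition must satisfy three properties: every vertex lies in some bag; for every edge, both endpoints lie together in some bag; and for every vertex, the bags containing it form a connected subtree. Here bags containing vertex b are not connected in the tree, so the decomposition is invalid.

No — bags containing vertex b are not connected in the tree.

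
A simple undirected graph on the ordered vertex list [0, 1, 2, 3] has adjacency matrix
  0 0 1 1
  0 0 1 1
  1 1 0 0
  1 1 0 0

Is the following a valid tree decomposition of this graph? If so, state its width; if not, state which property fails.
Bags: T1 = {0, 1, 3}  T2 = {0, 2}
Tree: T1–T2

No — edge (1,2) lies in no bag.

A tree decomposition must satisfy three properties: every vertex lies in some bag; for every edge, both endpoints lie together in some bag; and for every vertex, the bags containing it form a connected subtree. Here edge (1,2) lies in no bag, so the decomposition is invalid.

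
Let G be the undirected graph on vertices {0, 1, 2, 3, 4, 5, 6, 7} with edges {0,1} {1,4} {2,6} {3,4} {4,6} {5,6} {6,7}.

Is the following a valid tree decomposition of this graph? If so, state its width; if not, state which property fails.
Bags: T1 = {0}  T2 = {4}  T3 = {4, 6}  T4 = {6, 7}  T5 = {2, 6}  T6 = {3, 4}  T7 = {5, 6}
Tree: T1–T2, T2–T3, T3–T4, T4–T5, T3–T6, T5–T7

A tree decomposition must satisfy three properties: every vertex lies in some bag; for every edge, both endpoints lie together in some bag; and for every vertex, the bags containing it form a connected subtree. Here vertex 1 appears in no bag, so the decomposition is invalid.

No — vertex 1 appears in no bag.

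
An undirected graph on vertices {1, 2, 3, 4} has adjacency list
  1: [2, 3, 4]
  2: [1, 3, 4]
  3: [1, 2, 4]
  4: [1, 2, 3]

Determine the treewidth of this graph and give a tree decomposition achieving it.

A single bag containing all 4 vertices is trivially a valid decomposition of width 3. Conversely, {1, 2, 3, 4} is a clique of size 4, and the vertices of any clique must share a bag in every tree decomposition; so some bag has ≥ 4 vertices and tw(G) ≥ 3. Combining the bounds, tw(G) = 3.

Treewidth 3.
One such decomposition:
Bags: B1 = {1, 2, 3, 4}
Tree: (single bag)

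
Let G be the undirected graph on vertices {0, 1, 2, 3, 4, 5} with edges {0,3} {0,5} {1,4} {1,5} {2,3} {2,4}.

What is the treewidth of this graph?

A width-2 tree decomposition is:
Bags: B1 = {0, 2, 3}  B2 = {0, 2, 5}  B3 = {1, 2, 5}  B4 = {1, 2, 4}
Tree: B1–B2, B2–B3, B3–B4
Every bag has size at most 3, so the width is 3 − 1 = 2 and tw(G) ≤ 2. The edges 2–3–0–5–1–4–2 form a cycle, so G is not a tree and its treewidth is at least 2. Combining the bounds, tw(G) = 2.

2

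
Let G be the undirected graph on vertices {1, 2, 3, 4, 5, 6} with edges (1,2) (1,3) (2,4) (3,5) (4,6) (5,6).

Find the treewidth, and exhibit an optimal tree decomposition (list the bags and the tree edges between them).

Treewidth 2.
One optimal decomposition is:
Bags: B1 = {1, 2, 4}  B2 = {1, 4, 6}  B3 = {1, 5, 6}  B4 = {1, 3, 5}
Tree: B1–B2, B2–B3, B3–B4

Every bag has size at most 3, so the width is 3 − 1 = 2 and tw(G) ≤ 2. The edges 1–2–4–6–5–3–1 form a cycle, so G is not a tree and its treewidth is at least 2. Combining the bounds, tw(G) = 2.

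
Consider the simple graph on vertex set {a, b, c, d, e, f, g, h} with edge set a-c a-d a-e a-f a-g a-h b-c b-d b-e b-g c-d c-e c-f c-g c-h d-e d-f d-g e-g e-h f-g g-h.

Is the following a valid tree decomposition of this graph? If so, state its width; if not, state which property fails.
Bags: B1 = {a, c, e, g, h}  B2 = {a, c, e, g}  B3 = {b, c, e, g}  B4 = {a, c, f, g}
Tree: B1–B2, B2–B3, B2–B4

A tree decomposition must satisfy three properties: every vertex lies in some bag; for every edge, both endpoints lie together in some bag; and for every vertex, the bags containing it form a connected subtree. Here vertex d appears in no bag, so the decomposition is invalid.

No — vertex d appears in no bag.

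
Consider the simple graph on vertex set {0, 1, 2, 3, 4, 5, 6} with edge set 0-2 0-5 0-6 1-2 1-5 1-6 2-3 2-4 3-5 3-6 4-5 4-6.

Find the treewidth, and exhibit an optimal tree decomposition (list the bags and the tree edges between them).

Treewidth 3.
Bags: B1 = {0, 2, 5, 6}  B2 = {2, 3, 5, 6}  B3 = {2, 4, 5, 6}  B4 = {1, 2, 5, 6}
Tree: B1–B2, B2–B3, B3–B4

Each bag holds 4 vertices, so the decomposition has width 3, which upper-bounds the treewidth. For the lower bound: the 4 vertex sets {0,5}, {3,6}, {2}, {4} are disjoint, each induces a connected subgraph, and every pair is joined by at least one edge of G. Contracting each set to a single vertex therefore yields K_{4} as a minor, and since treewidth is minor-monotone, tw(G) ≥ tw(K_{4}) = 3. Hence tw(G) = 3 exactly.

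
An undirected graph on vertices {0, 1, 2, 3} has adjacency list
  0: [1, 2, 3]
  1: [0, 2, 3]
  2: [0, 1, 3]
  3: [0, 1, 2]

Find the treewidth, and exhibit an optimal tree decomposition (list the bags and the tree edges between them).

Treewidth 3.
One optimal decomposition is:
Bags: B1 = {0, 1, 2, 3}
Tree: (single bag)

A single bag containing all 4 vertices is trivially a valid decomposition of width 3. Conversely, {0, 1, 2, 3} is a clique of size 4, and the vertices of any clique must share a bag in every tree decomposition; so some bag has ≥ 4 vertices and tw(G) ≥ 3. Therefore the treewidth is 3.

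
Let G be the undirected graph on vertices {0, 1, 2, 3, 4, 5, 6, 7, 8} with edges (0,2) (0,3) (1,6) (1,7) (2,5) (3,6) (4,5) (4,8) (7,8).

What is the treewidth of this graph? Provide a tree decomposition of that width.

Each bag holds 3 vertices, so the decomposition has width 2, which upper-bounds the treewidth. The edges 0–3–6–1–7–8–4–5–2–0 form a cycle, so G is not a tree and its treewidth is at least 2. Hence tw(G) = 2 exactly.

Treewidth 2.
One such decomposition:
Bags: B1 = {0, 3, 6}  B2 = {0, 1, 6}  B3 = {0, 1, 7}  B4 = {0, 7, 8}  B5 = {0, 4, 8}  B6 = {0, 4, 5}  B7 = {0, 2, 5}
Tree: B1–B2, B2–B3, B3–B4, B4–B5, B5–B6, B6–B7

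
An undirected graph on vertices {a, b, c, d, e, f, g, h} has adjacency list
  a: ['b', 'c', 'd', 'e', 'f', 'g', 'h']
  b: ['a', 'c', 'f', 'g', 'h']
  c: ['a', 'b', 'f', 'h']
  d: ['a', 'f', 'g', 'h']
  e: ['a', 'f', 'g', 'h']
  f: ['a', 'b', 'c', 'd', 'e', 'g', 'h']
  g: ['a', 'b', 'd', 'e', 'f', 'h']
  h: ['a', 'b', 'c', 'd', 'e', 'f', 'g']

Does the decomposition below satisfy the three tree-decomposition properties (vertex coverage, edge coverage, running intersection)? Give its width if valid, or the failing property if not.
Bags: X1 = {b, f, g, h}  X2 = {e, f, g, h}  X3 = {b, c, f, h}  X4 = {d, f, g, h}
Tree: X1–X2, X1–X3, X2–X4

No — vertex a appears in no bag.

A tree decomposition must satisfy three properties: every vertex lies in some bag; for every edge, both endpoints lie together in some bag; and for every vertex, the bags containing it form a connected subtree. Here vertex a appears in no bag, so the decomposition is invalid.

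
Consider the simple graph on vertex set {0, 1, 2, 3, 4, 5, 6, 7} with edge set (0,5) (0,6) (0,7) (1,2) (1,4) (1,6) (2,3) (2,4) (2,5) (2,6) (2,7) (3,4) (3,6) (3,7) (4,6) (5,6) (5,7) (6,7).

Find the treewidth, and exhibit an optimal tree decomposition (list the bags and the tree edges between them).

Every bag has size at most 4, so the width is 4 − 1 = 3 and tw(G) ≤ 3. On the other hand G contains the 4-clique {0, 5, 6, 7}. A clique must lie in a single bag of any decomposition, so no decomposition can have width below 3. Hence tw(G) = 3 exactly.

Treewidth 3.
One such decomposition:
Bags: B1 = {2, 5, 6, 7}  B2 = {2, 3, 6, 7}  B3 = {2, 3, 4, 6}  B4 = {1, 2, 4, 6}  B5 = {0, 5, 6, 7}
Tree: B1–B2, B2–B3, B3–B4, B1–B5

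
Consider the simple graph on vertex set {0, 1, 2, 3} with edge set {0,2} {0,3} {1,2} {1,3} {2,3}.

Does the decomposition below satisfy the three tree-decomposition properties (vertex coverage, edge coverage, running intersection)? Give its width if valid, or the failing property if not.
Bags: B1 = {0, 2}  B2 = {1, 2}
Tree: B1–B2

A tree decomposition must satisfy three properties: every vertex lies in some bag; for every edge, both endpoints lie together in some bag; and for every vertex, the bags containing it form a connected subtree. Here vertex 3 appears in no bag, so the decomposition is invalid.

No — vertex 3 appears in no bag.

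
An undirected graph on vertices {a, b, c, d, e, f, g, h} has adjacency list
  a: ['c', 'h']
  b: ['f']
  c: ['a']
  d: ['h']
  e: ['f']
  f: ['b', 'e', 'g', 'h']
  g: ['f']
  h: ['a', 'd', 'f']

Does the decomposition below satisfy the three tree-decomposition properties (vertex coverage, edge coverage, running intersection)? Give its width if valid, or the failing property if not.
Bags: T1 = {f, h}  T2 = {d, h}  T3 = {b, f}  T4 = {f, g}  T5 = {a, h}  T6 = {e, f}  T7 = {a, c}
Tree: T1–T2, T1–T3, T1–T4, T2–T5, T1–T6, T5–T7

Checking the three conditions: (i) the bags cover all of {a, b, c, d, e, f, g, h}; (ii) for each edge, some bag contains both endpoints; (iii) the bags containing any fixed vertex form a subtree. All hold, so the decomposition is valid with width 2 − 1 = 1.

Yes; width 1.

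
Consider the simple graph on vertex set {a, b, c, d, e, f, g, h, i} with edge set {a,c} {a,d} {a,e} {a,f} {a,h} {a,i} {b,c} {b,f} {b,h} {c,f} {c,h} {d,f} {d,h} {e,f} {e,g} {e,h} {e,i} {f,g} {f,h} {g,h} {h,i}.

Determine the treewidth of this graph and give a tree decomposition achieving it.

Treewidth 3.
One such decomposition:
Bags: B1 = {e, f, g, h}  B2 = {a, e, f, h}  B3 = {a, c, f, h}  B4 = {b, c, f, h}  B5 = {a, d, f, h}  B6 = {a, e, h, i}
Tree: B1–B2, B2–B3, B3–B4, B3–B5, B2–B6

Each bag holds 4 vertices, so the decomposition has width 3, which upper-bounds the treewidth. Conversely, {e, f, g, h} is a clique of size 4, and the vertices of any clique must share a bag in every tree decomposition; so some bag has ≥ 4 vertices and tw(G) ≥ 3. Hence tw(G) = 3 exactly.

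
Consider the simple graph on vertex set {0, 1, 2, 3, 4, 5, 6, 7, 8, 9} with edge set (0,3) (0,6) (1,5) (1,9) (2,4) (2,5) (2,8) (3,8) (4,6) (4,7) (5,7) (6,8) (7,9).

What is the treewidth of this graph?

2

A width-2 tree decomposition is:
Bags: B1 = {1, 5, 9}  B2 = {5, 7, 9}  B3 = {2, 5, 7}  B4 = {2, 4, 7}  B5 = {2, 4, 8}  B6 = {4, 6, 8}  B7 = {3, 6, 8}  B8 = {0, 3, 6}
Tree: B1–B2, B2–B3, B3–B4, B4–B5, B5–B6, B6–B7, B7–B8
Every bag has size at most 3, so the width is 3 − 1 = 2 and tw(G) ≤ 2. The edges 1–9–7–5–1 form a cycle, so G is not a tree and its treewidth is at least 2. Combining the bounds, tw(G) = 2.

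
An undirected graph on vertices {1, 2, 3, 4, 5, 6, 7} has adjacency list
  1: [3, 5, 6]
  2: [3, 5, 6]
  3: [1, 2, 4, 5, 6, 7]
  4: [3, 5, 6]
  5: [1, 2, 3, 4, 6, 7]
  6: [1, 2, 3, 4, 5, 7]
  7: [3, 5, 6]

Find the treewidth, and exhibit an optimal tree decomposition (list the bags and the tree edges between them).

Treewidth 3.
Bags: B1 = {3, 4, 5, 6}  B2 = {3, 5, 6, 7}  B3 = {2, 3, 5, 6}  B4 = {1, 3, 5, 6}
Tree: B1–B2, B1–B3, B1–B4

Every bag has size at most 4, so the width is 4 − 1 = 3 and tw(G) ≤ 3. For the lower bound, the 4 vertices {1, 3, 5, 6} are pairwise adjacent, and any tree decomposition puts a clique entirely inside one bag — forcing width ≥ 3. Combining the bounds, tw(G) = 3.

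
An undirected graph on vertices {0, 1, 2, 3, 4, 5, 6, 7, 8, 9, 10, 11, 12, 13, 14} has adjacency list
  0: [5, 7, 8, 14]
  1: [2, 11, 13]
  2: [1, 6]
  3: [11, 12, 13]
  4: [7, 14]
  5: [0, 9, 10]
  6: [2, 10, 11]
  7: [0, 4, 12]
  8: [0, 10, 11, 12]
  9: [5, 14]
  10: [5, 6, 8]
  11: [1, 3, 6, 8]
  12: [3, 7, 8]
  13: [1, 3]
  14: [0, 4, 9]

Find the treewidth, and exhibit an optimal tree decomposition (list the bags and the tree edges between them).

Treewidth 3.
One optimal decomposition is:
Bags: B1 = {1, 2, 6, 13}  B2 = {1, 6, 11, 13}  B3 = {3, 6, 11, 13}  B4 = {3, 6, 10, 11}  B5 = {3, 8, 10, 11}  B6 = {3, 8, 10, 12}  B7 = {5, 8, 10, 12}  B8 = {0, 5, 8, 12}  B9 = {0, 5, 7, 12}  B10 = {0, 5, 7, 9}  B11 = {0, 7, 9, 14}  B12 = {4, 7, 9, 14}
Tree: B1–B2, B2–B3, B3–B4, B4–B5, B5–B6, B6–B7, B7–B8, B8–B9, B9–B10, B10–B11, B11–B12

Every bag has size at most 4, so the width is 4 − 1 = 3 and tw(G) ≤ 3. For the lower bound: the 4 vertex sets {1,2,13}, {6}, {11}, {3,8,10,12} are disjoint, each induces a connected subgraph, and every pair is joined by at least one edge of G. Contracting each set to a single vertex therefore yields K_{4} as a minor, and since treewidth is minor-monotone, tw(G) ≥ tw(K_{4}) = 3. Hence tw(G) = 3 exactly.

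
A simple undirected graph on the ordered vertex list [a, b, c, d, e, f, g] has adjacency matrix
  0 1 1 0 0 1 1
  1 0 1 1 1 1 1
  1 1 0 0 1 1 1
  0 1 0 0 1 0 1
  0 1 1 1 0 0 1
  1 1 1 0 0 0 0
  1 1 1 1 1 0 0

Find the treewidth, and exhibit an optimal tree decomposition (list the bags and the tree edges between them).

Treewidth 3.
One optimal decomposition is:
Bags: B1 = {b, c, e, g}  B2 = {a, b, c, g}  B3 = {b, d, e, g}  B4 = {a, b, c, f}
Tree: B1–B2, B1–B3, B2–B4

The largest bag has 4 vertices, giving width 3; this decomposition certifies tw(G) ≤ 3. On the other hand G contains the 4-clique {b, d, e, g}. A clique must lie in a single bag of any decomposition, so no decomposition can have width below 3. Combining the bounds, tw(G) = 3.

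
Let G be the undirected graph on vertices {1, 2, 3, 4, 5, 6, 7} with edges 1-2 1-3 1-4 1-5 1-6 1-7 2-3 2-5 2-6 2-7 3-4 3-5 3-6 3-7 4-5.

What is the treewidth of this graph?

A width-3 tree decomposition is:
Bags: B1 = {1, 2, 3, 5}  B2 = {1, 2, 3, 6}  B3 = {1, 2, 3, 7}  B4 = {1, 3, 4, 5}
Tree: B1–B2, B1–B3, B1–B4
Each bag holds 4 vertices, so the decomposition has width 3, which upper-bounds the treewidth. Conversely, {1, 2, 3, 5} is a clique of size 4, and the vertices of any clique must share a bag in every tree decomposition; so some bag has ≥ 4 vertices and tw(G) ≥ 3. Therefore the treewidth is 3.

3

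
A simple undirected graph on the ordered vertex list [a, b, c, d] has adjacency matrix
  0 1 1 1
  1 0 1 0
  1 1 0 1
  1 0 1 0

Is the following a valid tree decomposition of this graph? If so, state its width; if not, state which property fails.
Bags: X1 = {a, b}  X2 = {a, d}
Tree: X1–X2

No — vertex c appears in no bag.

A tree decomposition must satisfy three properties: every vertex lies in some bag; for every edge, both endpoints lie together in some bag; and for every vertex, the bags containing it form a connected subtree. Here vertex c appears in no bag, so the decomposition is invalid.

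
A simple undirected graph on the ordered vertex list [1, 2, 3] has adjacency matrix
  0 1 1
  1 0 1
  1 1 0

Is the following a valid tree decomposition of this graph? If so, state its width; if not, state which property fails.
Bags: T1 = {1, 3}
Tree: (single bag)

A tree decomposition must satisfy three properties: every vertex lies in some bag; for every edge, both endpoints lie together in some bag; and for every vertex, the bags containing it form a connected subtree. Here vertex 2 appears in no bag, so the decomposition is invalid.

No — vertex 2 appears in no bag.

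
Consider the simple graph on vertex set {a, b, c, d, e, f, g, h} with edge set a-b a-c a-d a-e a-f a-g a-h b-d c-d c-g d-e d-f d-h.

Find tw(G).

2

A width-2 tree decomposition is:
Bags: B1 = {a, c, d}  B2 = {a, c, g}  B3 = {a, d, h}  B4 = {a, d, e}  B5 = {a, b, d}  B6 = {a, d, f}
Tree: B1–B2, B1–B3, B3–B4, B1–B5, B1–B6
The largest bag has 3 vertices, giving width 2; this decomposition certifies tw(G) ≤ 2. Conversely, {a, d, f} is a clique of size 3, and the vertices of any clique must share a bag in every tree decomposition; so some bag has ≥ 3 vertices and tw(G) ≥ 2. Hence tw(G) = 2 exactly.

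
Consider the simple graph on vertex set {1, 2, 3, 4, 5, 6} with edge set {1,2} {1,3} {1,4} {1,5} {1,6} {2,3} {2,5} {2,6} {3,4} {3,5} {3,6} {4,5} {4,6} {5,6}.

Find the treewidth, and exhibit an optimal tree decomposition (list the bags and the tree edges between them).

Treewidth 4.
One optimal decomposition is:
Bags: B1 = {1, 2, 3, 5, 6}  B2 = {1, 3, 4, 5, 6}
Tree: B1–B2

The largest bag has 5 vertices, giving width 4; this decomposition certifies tw(G) ≤ 4. For the lower bound, the 5 vertices {1, 2, 3, 5, 6} are pairwise adjacent, and any tree decomposition puts a clique entirely inside one bag — forcing width ≥ 4. Therefore the treewidth is 4.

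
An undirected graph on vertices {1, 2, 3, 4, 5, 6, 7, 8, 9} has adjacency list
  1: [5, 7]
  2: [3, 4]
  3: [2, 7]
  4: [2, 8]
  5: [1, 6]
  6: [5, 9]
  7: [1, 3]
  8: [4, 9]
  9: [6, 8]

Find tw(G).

2

A width-2 tree decomposition is:
Bags: B1 = {1, 3, 7}  B2 = {1, 2, 3}  B3 = {1, 2, 4}  B4 = {1, 4, 8}  B5 = {1, 8, 9}  B6 = {1, 6, 9}  B7 = {1, 5, 6}
Tree: B1–B2, B2–B3, B3–B4, B4–B5, B5–B6, B6–B7
The largest bag has 3 vertices, giving width 2; this decomposition certifies tw(G) ≤ 2. Since 1–7–3–2–4–8–9–6–5–1 is a cycle in G, G is not acyclic. Forests are exactly the graphs of treewidth ≤ 1, so tw(G) ≥ 2. The upper and lower bounds meet at 2, so that is the treewidth.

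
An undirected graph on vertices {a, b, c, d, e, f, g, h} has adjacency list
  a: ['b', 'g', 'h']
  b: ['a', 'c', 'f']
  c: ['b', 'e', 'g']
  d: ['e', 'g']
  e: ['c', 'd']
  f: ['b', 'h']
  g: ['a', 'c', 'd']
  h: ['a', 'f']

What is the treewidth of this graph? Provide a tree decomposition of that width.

Treewidth 2.
Bags: B1 = {a, f, h}  B2 = {a, b, f}  B3 = {a, b, g}  B4 = {b, c, g}  B5 = {c, d, g}  B6 = {c, d, e}
Tree: B1–B2, B2–B3, B3–B4, B4–B5, B5–B6

Every bag has size at most 3, so the width is 3 − 1 = 2 and tw(G) ≤ 2. The edges h–f–b–a–h form a cycle, so G is not a tree and its treewidth is at least 2. The upper and lower bounds meet at 2, so that is the treewidth.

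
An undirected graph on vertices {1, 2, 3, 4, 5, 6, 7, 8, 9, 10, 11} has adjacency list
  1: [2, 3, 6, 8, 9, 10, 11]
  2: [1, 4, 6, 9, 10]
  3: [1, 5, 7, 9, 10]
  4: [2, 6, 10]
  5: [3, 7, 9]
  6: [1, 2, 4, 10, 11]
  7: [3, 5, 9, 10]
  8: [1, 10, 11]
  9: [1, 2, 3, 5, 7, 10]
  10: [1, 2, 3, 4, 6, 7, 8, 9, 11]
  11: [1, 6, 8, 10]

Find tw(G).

3

A width-3 tree decomposition is:
Bags: B1 = {1, 2, 6, 10}  B2 = {1, 2, 9, 10}  B3 = {1, 3, 9, 10}  B4 = {3, 7, 9, 10}  B5 = {1, 6, 10, 11}  B6 = {2, 4, 6, 10}  B7 = {3, 5, 7, 9}  B8 = {1, 8, 10, 11}
Tree: B1–B2, B2–B3, B3–B4, B1–B5, B1–B6, B4–B7, B5–B8
Every bag has size at most 4, so the width is 4 − 1 = 3 and tw(G) ≤ 3. On the other hand G contains the 4-clique {1, 8, 10, 11}. A clique must lie in a single bag of any decomposition, so no decomposition can have width below 3. Hence tw(G) = 3 exactly.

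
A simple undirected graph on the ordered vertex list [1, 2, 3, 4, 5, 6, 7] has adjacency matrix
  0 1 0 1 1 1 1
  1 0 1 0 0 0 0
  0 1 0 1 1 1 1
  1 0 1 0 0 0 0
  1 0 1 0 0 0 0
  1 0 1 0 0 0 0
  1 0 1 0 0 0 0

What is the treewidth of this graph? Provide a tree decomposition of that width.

The largest bag has 3 vertices, giving width 2; this decomposition certifies tw(G) ≤ 2. The edges 3–2–1–4–3 form a cycle, so G is not a tree and its treewidth is at least 2. Therefore the treewidth is 2.

Treewidth 2.
One optimal decomposition is:
Bags: B1 = {1, 2, 3}  B2 = {1, 3, 4}  B3 = {1, 3, 5}  B4 = {1, 3, 6}  B5 = {1, 3, 7}
Tree: B1–B2, B2–B3, B3–B4, B4–B5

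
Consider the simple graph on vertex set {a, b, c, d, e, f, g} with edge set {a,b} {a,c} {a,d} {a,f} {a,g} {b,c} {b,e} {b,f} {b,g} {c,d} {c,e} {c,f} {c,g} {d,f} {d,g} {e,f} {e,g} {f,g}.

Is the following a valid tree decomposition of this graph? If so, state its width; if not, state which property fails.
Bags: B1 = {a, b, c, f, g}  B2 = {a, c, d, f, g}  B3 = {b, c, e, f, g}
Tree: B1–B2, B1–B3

Checking the three conditions: (i) the bags cover all of {a, b, c, d, e, f, g}; (ii) for each edge, some bag contains both endpoints; (iii) the bags containing any fixed vertex form a subtree. All hold, so the decomposition is valid with width 5 − 1 = 4.

Yes; width 4.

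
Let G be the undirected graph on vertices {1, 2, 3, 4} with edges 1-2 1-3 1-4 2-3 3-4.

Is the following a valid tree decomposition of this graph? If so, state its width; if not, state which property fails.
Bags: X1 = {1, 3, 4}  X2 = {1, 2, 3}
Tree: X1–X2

Vertex coverage: the bags together contain {1, 2, 3, 4}, the full vertex set. Edge coverage: each edge of G has both endpoints in at least one bag. Running intersection: for every vertex, the bags containing it form a connected subtree. All three properties hold, so this is a valid tree decomposition of width max|bag| − 1 = 2, and hence tw(G) ≤ 2.

Yes; width 2.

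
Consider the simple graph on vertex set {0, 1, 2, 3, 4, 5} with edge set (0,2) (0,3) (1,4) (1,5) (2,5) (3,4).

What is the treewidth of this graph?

A width-2 tree decomposition is:
Bags: B1 = {1, 4, 5}  B2 = {2, 4, 5}  B3 = {0, 2, 4}  B4 = {0, 3, 4}
Tree: B1–B2, B2–B3, B3–B4
The largest bag has 3 vertices, giving width 2; this decomposition certifies tw(G) ≤ 2. For the lower bound, G contains the cycle 4–1–5–2–0–3–4, so G is not a forest; only forests have treewidth ≤ 1, hence tw(G) ≥ 2. The upper and lower bounds meet at 2, so that is the treewidth.

2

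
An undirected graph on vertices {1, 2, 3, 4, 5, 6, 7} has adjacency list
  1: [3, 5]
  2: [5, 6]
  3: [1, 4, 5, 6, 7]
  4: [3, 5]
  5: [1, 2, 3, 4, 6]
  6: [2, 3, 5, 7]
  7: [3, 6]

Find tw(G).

2

A width-2 tree decomposition is:
Bags: B1 = {3, 6, 7}  B2 = {3, 5, 6}  B3 = {3, 4, 5}  B4 = {1, 3, 5}  B5 = {2, 5, 6}
Tree: B1–B2, B2–B3, B2–B4, B2–B5
Each bag holds 3 vertices, so the decomposition has width 2, which upper-bounds the treewidth. Conversely, {2, 5, 6} is a clique of size 3, and the vertices of any clique must share a bag in every tree decomposition; so some bag has ≥ 3 vertices and tw(G) ≥ 2. Combining the bounds, tw(G) = 2.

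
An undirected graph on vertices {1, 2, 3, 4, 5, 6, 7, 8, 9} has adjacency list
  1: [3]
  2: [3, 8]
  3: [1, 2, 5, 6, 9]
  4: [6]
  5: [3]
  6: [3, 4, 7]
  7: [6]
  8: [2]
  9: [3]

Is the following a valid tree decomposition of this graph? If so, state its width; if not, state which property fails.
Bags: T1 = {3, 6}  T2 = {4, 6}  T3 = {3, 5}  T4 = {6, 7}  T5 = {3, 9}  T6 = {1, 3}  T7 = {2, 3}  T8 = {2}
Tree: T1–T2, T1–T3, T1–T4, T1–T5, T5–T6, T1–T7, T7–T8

No — vertex 8 appears in no bag.

A tree decomposition must satisfy three properties: every vertex lies in some bag; for every edge, both endpoints lie together in some bag; and for every vertex, the bags containing it form a connected subtree. Here vertex 8 appears in no bag, so the decomposition is invalid.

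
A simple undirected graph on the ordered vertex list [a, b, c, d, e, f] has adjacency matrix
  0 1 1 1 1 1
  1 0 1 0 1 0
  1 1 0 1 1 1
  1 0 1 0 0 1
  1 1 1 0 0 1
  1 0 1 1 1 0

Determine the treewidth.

A width-3 tree decomposition is:
Bags: B1 = {a, c, e, f}  B2 = {a, c, d, f}  B3 = {a, b, c, e}
Tree: B1–B2, B1–B3
The largest bag has 4 vertices, giving width 3; this decomposition certifies tw(G) ≤ 3. On the other hand G contains the 4-clique {a, c, d, f}. A clique must lie in a single bag of any decomposition, so no decomposition can have width below 3. Hence tw(G) = 3 exactly.

3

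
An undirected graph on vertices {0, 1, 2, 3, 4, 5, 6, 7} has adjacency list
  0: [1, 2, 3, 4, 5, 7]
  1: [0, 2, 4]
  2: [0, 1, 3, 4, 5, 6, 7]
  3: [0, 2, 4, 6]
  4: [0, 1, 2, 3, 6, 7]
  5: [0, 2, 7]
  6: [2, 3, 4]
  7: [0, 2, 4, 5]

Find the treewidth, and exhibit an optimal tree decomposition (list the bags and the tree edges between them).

Every bag has size at most 4, so the width is 4 − 1 = 3 and tw(G) ≤ 3. Conversely, {0, 1, 2, 4} is a clique of size 4, and the vertices of any clique must share a bag in every tree decomposition; so some bag has ≥ 4 vertices and tw(G) ≥ 3. Therefore the treewidth is 3.

Treewidth 3.
One optimal decomposition is:
Bags: B1 = {0, 2, 3, 4}  B2 = {0, 1, 2, 4}  B3 = {2, 3, 4, 6}  B4 = {0, 2, 4, 7}  B5 = {0, 2, 5, 7}
Tree: B1–B2, B1–B3, B1–B4, B4–B5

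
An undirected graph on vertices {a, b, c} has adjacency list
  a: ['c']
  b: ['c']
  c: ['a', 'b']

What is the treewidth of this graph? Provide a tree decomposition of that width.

The largest bag has 2 vertices, giving width 1; this decomposition certifies tw(G) ≤ 1. G has an edge, so its treewidth is at least 1. The upper and lower bounds meet at 1, so that is the treewidth.

Treewidth 1.
One such decomposition:
Bags: B1 = {a, c}  B2 = {b, c}
Tree: B1–B2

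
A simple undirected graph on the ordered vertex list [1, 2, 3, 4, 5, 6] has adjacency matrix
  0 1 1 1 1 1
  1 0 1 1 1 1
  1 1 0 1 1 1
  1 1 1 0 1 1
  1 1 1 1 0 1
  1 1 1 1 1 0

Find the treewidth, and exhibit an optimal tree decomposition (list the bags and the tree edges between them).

With just one bag of size 6, the width is 6 − 1 = 5, so tw(G) ≤ 5. On the other hand G contains the 6-clique {1, 2, 3, 4, 5, 6}. A clique must lie in a single bag of any decomposition, so no decomposition can have width below 5. Combining the bounds, tw(G) = 5.

Treewidth 5.
Bags: B1 = {1, 2, 3, 4, 5, 6}
Tree: (single bag)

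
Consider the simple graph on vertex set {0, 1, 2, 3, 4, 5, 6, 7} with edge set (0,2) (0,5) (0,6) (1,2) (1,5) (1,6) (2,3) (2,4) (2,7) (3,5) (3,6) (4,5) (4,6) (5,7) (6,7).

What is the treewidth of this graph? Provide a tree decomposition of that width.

Each bag holds 4 vertices, so the decomposition has width 3, which upper-bounds the treewidth. For the lower bound: the 4 vertex sets {2,4}, {1,5}, {6}, {0} are disjoint, each induces a connected subgraph, and every pair is joined by at least one edge of G. Contracting each set to a single vertex therefore yields K_{4} as a minor, and since treewidth is minor-monotone, tw(G) ≥ tw(K_{4}) = 3. Therefore the treewidth is 3.

Treewidth 3.
One optimal decomposition is:
Bags: B1 = {2, 4, 5, 6}  B2 = {1, 2, 5, 6}  B3 = {0, 2, 5, 6}  B4 = {2, 3, 5, 6}  B5 = {2, 5, 6, 7}
Tree: B1–B2, B2–B3, B3–B4, B4–B5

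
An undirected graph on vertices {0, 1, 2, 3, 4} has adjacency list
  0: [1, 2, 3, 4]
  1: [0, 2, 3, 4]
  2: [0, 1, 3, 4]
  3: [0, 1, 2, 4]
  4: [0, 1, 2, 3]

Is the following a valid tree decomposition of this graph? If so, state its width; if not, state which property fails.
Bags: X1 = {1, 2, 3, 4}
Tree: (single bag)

A tree decomposition must satisfy three properties: every vertex lies in some bag; for every edge, both endpoints lie together in some bag; and for every vertex, the bags containing it form a connected subtree. Here vertex 0 appears in no bag, so the decomposition is invalid.

No — vertex 0 appears in no bag.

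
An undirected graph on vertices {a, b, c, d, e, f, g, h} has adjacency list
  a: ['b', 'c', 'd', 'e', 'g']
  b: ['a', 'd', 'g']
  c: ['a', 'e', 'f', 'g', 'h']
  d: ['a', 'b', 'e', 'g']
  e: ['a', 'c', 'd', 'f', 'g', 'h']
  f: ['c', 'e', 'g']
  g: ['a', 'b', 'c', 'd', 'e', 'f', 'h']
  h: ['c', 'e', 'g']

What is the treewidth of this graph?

A width-3 tree decomposition is:
Bags: B1 = {a, d, e, g}  B2 = {a, c, e, g}  B3 = {c, e, f, g}  B4 = {a, b, d, g}  B5 = {c, e, g, h}
Tree: B1–B2, B2–B3, B1–B4, B2–B5
Each bag holds 4 vertices, so the decomposition has width 3, which upper-bounds the treewidth. On the other hand G contains the 4-clique {a, d, e, g}. A clique must lie in a single bag of any decomposition, so no decomposition can have width below 3. Hence tw(G) = 3 exactly.

3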